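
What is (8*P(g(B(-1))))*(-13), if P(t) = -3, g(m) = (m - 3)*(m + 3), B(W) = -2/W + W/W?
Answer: 312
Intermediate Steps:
B(W) = 1 - 2/W (B(W) = -2/W + 1 = 1 - 2/W)
g(m) = (-3 + m)*(3 + m)
(8*P(g(B(-1))))*(-13) = (8*(-3))*(-13) = -24*(-13) = 312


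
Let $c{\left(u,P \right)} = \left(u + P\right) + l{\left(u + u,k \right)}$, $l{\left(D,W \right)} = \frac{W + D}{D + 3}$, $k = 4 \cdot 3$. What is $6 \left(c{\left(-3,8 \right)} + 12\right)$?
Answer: $90$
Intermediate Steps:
$k = 12$
$l{\left(D,W \right)} = \frac{D + W}{3 + D}$
$c{\left(u,P \right)} = P + u + \frac{12 + 2 u}{3 + 2 u}$ ($c{\left(u,P \right)} = \left(u + P\right) + \frac{\left(u + u\right) + 12}{3 + \left(u + u\right)} = \left(P + u\right) + \frac{2 u + 12}{3 + 2 u} = \left(P + u\right) + \frac{12 + 2 u}{3 + 2 u} = P + u + \frac{12 + 2 u}{3 + 2 u}$)
$6 \left(c{\left(-3,8 \right)} + 12\right) = 6 \left(\frac{12 + 2 \left(-3\right) + \left(3 + 2 \left(-3\right)\right) \left(8 - 3\right)}{3 + 2 \left(-3\right)} + 12\right) = 6 \left(\frac{12 - 6 + \left(3 - 6\right) 5}{3 - 6} + 12\right) = 6 \left(\frac{12 - 6 - 15}{-3} + 12\right) = 6 \left(- \frac{12 - 6 - 15}{3} + 12\right) = 6 \left(\left(- \frac{1}{3}\right) \left(-9\right) + 12\right) = 6 \left(3 + 12\right) = 6 \cdot 15 = 90$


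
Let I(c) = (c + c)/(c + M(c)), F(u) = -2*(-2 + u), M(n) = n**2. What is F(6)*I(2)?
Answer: -16/3 ≈ -5.3333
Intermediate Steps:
F(u) = 4 - 2*u
I(c) = 2*c/(c + c**2) (I(c) = (c + c)/(c + c**2) = (2*c)/(c + c**2) = 2*c/(c + c**2))
F(6)*I(2) = (4 - 2*6)*(2/(1 + 2)) = (4 - 12)*(2/3) = -16/3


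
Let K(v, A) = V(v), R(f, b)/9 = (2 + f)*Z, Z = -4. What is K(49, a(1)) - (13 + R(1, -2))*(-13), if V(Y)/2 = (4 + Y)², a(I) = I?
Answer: 4383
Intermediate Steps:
R(f, b) = -72 - 36*f (R(f, b) = 9*((2 + f)*(-4)) = 9*(-8 - 4*f) = -72 - 36*f)
V(Y) = 2*(4 + Y)²
K(v, A) = 2*(4 + v)²
K(49, a(1)) - (13 + R(1, -2))*(-13) = 2*(4 + 49)² - (13 + (-72 - 36*1))*(-13) = 2*53² - (13 + (-72 - 36))*(-13) = 2*2809 - (13 - 108)*(-13) = 5618 - (-95)*(-13) = 5618 - 1*1235 = 5618 - 1235 = 4383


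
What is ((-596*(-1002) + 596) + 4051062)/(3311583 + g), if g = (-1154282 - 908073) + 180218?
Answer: 2324425/714723 ≈ 3.2522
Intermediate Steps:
g = -1882137 (g = -2062355 + 180218 = -1882137)
((-596*(-1002) + 596) + 4051062)/(3311583 + g) = ((-596*(-1002) + 596) + 4051062)/(3311583 - 1882137) = ((597192 + 596) + 4051062)/1429446 = (597788 + 4051062)*(1/1429446) = 4648850*(1/1429446) = 2324425/714723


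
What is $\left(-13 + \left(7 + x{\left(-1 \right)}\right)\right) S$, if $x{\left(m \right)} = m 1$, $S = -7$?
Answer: $49$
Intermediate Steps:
$x{\left(m \right)} = m$
$\left(-13 + \left(7 + x{\left(-1 \right)}\right)\right) S = \left(-13 + \left(7 - 1\right)\right) \left(-7\right) = \left(-13 + 6\right) \left(-7\right) = \left(-7\right) \left(-7\right) = 49$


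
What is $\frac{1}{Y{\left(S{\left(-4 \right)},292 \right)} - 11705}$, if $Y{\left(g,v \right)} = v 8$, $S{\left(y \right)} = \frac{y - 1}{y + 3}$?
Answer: $- \frac{1}{9369} \approx -0.00010673$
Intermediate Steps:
$S{\left(y \right)} = \frac{-1 + y}{3 + y}$
$Y{\left(g,v \right)} = 8 v$
$\frac{1}{Y{\left(S{\left(-4 \right)},292 \right)} - 11705} = \frac{1}{8 \cdot 292 - 11705} = \frac{1}{2336 - 11705} = \frac{1}{-9369} = - \frac{1}{9369}$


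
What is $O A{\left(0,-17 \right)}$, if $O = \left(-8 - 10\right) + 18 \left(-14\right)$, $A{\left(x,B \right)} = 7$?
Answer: $-1890$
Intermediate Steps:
$O = -270$ ($O = \left(-8 - 10\right) - 252 = -18 - 252 = -270$)
$O A{\left(0,-17 \right)} = \left(-270\right) 7 = -1890$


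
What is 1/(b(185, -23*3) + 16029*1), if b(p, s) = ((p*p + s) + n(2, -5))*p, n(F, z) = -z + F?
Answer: 1/6336184 ≈ 1.5782e-7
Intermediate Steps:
n(F, z) = F - z
b(p, s) = p*(7 + s + p²) (b(p, s) = ((p*p + s) + (2 - 1*(-5)))*p = ((p² + s) + (2 + 5))*p = ((s + p²) + 7)*p = (7 + s + p²)*p = p*(7 + s + p²))
1/(b(185, -23*3) + 16029*1) = 1/(185*(7 - 23*3 + 185²) + 16029*1) = 1/(185*(7 - 69 + 34225) + 16029) = 1/(185*34163 + 16029) = 1/(6320155 + 16029) = 1/6336184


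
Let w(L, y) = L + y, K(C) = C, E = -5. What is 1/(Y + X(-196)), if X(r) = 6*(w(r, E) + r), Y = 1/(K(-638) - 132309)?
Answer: -132947/316679755 ≈ -0.00041982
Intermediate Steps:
Y = -1/132947 (Y = 1/(-638 - 132309) = 1/(-132947) = -1/132947 ≈ -7.5218e-6)
X(r) = -30 + 12*r (X(r) = 6*((r - 5) + r) = 6*((-5 + r) + r) = 6*(-5 + 2*r) = -30 + 12*r)
1/(Y + X(-196)) = 1/(-1/132947 + (-30 + 12*(-196))) = 1/(-1/132947 + (-30 - 2352)) = 1/(-1/132947 - 2382) = 1/(-316679755/132947) = -132947/316679755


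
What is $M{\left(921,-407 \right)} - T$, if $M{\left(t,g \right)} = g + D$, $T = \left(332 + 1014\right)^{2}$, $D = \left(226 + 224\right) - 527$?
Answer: $-1812200$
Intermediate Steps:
$D = -77$ ($D = 450 - 527 = -77$)
$T = 1811716$ ($T = 1346^{2} = 1811716$)
$M{\left(t,g \right)} = -77 + g$ ($M{\left(t,g \right)} = g - 77 = -77 + g$)
$M{\left(921,-407 \right)} - T = \left(-77 - 407\right) - 1811716 = -484 - 1811716 = -1812200$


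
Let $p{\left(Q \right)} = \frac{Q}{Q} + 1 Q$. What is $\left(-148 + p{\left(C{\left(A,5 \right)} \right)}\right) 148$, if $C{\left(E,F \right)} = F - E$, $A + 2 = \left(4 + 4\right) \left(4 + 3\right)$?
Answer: $-29008$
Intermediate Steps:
$A = 54$ ($A = -2 + \left(4 + 4\right) \left(4 + 3\right) = -2 + 8 \cdot 7 = -2 + 56 = 54$)
$p{\left(Q \right)} = 1 + Q$
$\left(-148 + p{\left(C{\left(A,5 \right)} \right)}\right) 148 = \left(-148 + \left(1 + \left(5 - 54\right)\right)\right) 148 = \left(-148 + \left(1 - 49\right)\right) 148 = \left(-148 - 48\right) 148 = \left(-196\right) 148 = -29008$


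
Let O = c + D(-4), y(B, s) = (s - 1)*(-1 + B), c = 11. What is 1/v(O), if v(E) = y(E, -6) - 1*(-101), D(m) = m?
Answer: 1/59 ≈ 0.016949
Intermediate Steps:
y(B, s) = (-1 + B)*(-1 + s) (y(B, s) = (-1 + s)*(-1 + B) = (-1 + B)*(-1 + s))
O = 7 (O = 11 - 4 = 7)
v(E) = 108 - 7*E (v(E) = (1 - E - 1*(-6) + E*(-6)) - 1*(-101) = (1 - E + 6 - 6*E) + 101 = (7 - 7*E) + 101 = 108 - 7*E)
1/v(O) = 1/(108 - 7*7) = 1/(108 - 49) = 1/59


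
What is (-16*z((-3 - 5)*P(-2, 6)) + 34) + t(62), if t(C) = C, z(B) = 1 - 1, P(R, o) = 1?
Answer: 96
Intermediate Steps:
z(B) = 0
(-16*z((-3 - 5)*P(-2, 6)) + 34) + t(62) = (-16*0 + 34) + 62 = (0 + 34) + 62 = 34 + 62 = 96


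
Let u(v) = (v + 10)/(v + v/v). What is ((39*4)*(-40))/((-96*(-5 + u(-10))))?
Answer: -13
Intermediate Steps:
u(v) = (10 + v)/(1 + v) (u(v) = (10 + v)/(v + 1) = (10 + v)/(1 + v))
((39*4)*(-40))/((-96*(-5 + u(-10)))) = ((39*4)*(-40))/((-96*(-5 + (10 - 10)/(1 - 10)))) = (156*(-40))/((-96*(-5 + 0/(-9)))) = -6240*(-1/(96*(-5 - ⅑*0))) = -6240*(-1/(96*(-5 + 0))) = -6240/((-96*(-5))) = -6240/480 = -6240*1/480 = -13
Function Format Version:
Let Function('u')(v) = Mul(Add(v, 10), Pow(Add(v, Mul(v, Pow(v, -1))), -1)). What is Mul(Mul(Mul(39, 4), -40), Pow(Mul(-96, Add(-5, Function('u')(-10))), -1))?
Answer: -13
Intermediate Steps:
Function('u')(v) = Mul(Pow(Add(1, v), -1), Add(10, v)) (Function('u')(v) = Mul(Add(10, v), Pow(Add(v, 1), -1)) = Mul(Add(10, v), Pow(Add(1, v), -1)) = Mul(Pow(Add(1, v), -1), Add(10, v)))
Mul(Mul(Mul(39, 4), -40), Pow(Mul(-96, Add(-5, Function('u')(-10))), -1)) = Mul(Mul(Mul(39, 4), -40), Pow(Mul(-96, Add(-5, Mul(Pow(Add(1, -10), -1), Add(10, -10)))), -1)) = Mul(Mul(156, -40), Pow(Mul(-96, Add(-5, Mul(Pow(-9, -1), 0))), -1)) = Mul(-6240, Pow(Mul(-96, Add(-5, Mul(Rational(-1, 9), 0))), -1)) = Mul(-6240, Pow(Mul(-96, Add(-5, 0)), -1)) = Mul(-6240, Pow(Mul(-96, -5), -1)) = Mul(-6240, Pow(480, -1)) = Mul(-6240, Rational(1, 480)) = -13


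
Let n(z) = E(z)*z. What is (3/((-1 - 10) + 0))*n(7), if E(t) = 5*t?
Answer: -735/11 ≈ -66.818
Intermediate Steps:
n(z) = 5*z**2 (n(z) = (5*z)*z = 5*z**2)
(3/((-1 - 10) + 0))*n(7) = (3/((-1 - 10) + 0))*(5*7**2) = (3/(-11 + 0))*(5*49) = (3/(-11))*245 = (3*(-1/11))*245 = -3/11*245 = -735/11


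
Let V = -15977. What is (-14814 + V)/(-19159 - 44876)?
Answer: 30791/64035 ≈ 0.48085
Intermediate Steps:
(-14814 + V)/(-19159 - 44876) = (-14814 - 15977)/(-19159 - 44876) = -30791/(-64035) = -30791*(-1/64035) = 30791/64035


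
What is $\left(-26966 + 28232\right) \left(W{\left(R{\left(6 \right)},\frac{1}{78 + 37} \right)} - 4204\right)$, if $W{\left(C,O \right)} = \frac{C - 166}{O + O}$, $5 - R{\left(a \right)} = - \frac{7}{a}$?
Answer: $- \frac{33914663}{2} \approx -1.6957 \cdot 10^{7}$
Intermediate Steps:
$R{\left(a \right)} = 5 + \frac{7}{a}$ ($R{\left(a \right)} = 5 - - \frac{7}{a} = 5 + \frac{7}{a}$)
$W{\left(C,O \right)} = \frac{-166 + C}{2 O}$
$\left(-26966 + 28232\right) \left(W{\left(R{\left(6 \right)},\frac{1}{78 + 37} \right)} - 4204\right) = \left(-26966 + 28232\right) \left(\frac{-166 + \left(5 + \frac{7}{6}\right)}{2 \frac{1}{78 + 37}} - 4204\right) = 1266 \left(\frac{-166 + \left(5 + 7 \cdot \frac{1}{6}\right)}{2 \cdot \frac{1}{115}} - 4204\right) = 1266 \left(\frac{\frac{1}{\frac{1}{115}} \left(-166 + \left(5 + \frac{7}{6}\right)\right)}{2} - 4204\right) = 1266 \left(\frac{1}{2} \cdot 115 \left(-166 + \frac{37}{6}\right) - 4204\right) = 1266 \left(\frac{1}{2} \cdot 115 \left(- \frac{959}{6}\right) - 4204\right) = 1266 \left(- \frac{110285}{12} - 4204\right) = 1266 \left(- \frac{160733}{12}\right) = - \frac{33914663}{2}$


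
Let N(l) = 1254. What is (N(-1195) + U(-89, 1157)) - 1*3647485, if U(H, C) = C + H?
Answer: -3645163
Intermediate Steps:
(N(-1195) + U(-89, 1157)) - 1*3647485 = (1254 + (1157 - 89)) - 1*3647485 = (1254 + 1068) - 3647485 = 2322 - 3647485 = -3645163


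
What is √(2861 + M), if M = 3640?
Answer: √6501 ≈ 80.629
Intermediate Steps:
√(2861 + M) = √(2861 + 3640) = √6501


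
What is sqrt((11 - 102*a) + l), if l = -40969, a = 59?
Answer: 8*I*sqrt(734) ≈ 216.74*I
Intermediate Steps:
sqrt((11 - 102*a) + l) = sqrt((11 - 102*59) - 40969) = sqrt((11 - 6018) - 40969) = sqrt(-6007 - 40969) = sqrt(-46976) = 8*I*sqrt(734)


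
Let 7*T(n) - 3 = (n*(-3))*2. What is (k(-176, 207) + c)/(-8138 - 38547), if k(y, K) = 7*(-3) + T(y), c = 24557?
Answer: -172811/326795 ≈ -0.52881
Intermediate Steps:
T(n) = 3/7 - 6*n/7 (T(n) = 3/7 + ((n*(-3))*2)/7 = 3/7 + (-3*n*2)/7 = 3/7 + (-6*n)/7 = 3/7 - 6*n/7)
k(y, K) = -144/7 - 6*y/7 (k(y, K) = 7*(-3) + (3/7 - 6*y/7) = -21 + (3/7 - 6*y/7) = -144/7 - 6*y/7)
(k(-176, 207) + c)/(-8138 - 38547) = ((-144/7 - 6/7*(-176)) + 24557)/(-8138 - 38547) = ((-144/7 + 1056/7) + 24557)/(-46685) = (912/7 + 24557)*(-1/46685) = (172811/7)*(-1/46685) = -172811/326795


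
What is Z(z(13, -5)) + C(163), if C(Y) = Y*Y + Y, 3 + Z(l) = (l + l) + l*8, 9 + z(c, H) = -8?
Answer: 26559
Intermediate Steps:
z(c, H) = -17 (z(c, H) = -9 - 8 = -17)
Z(l) = -3 + 10*l (Z(l) = -3 + ((l + l) + l*8) = -3 + (2*l + 8*l) = -3 + 10*l)
C(Y) = Y + Y² (C(Y) = Y² + Y = Y + Y²)
Z(z(13, -5)) + C(163) = (-3 + 10*(-17)) + 163*(1 + 163) = (-3 - 170) + 163*164 = -173 + 26732 = 26559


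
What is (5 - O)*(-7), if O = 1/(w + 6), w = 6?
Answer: -413/12 ≈ -34.417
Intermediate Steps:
O = 1/12 (O = 1/(6 + 6) = 1/12 ≈ 0.083333)
(5 - O)*(-7) = (5 - 1*1/12)*(-7) = (5 - 1/12)*(-7) = (59/12)*(-7) = -413/12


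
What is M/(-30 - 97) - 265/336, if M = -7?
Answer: -31303/42672 ≈ -0.73357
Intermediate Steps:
M/(-30 - 97) - 265/336 = -7/(-30 - 97) - 265/336 = -7/(-127) - 265*1/336 = -7*(-1/127) - 265/336 = 7/127 - 265/336 = -31303/42672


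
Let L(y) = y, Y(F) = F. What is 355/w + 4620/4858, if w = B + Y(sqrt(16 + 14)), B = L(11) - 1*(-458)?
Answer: 130350995/76316057 - 355*sqrt(30)/219931 ≈ 1.6992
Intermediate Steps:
B = 469 (B = 11 - 1*(-458) = 11 + 458 = 469)
w = 469 + sqrt(30) (w = 469 + sqrt(16 + 14) = 469 + sqrt(30) ≈ 474.48)
355/w + 4620/4858 = 355/(469 + sqrt(30)) + 4620/4858 = 355/(469 + sqrt(30)) + 4620*(1/4858) = 355/(469 + sqrt(30)) + 330/347 = 330/347 + 355/(469 + sqrt(30))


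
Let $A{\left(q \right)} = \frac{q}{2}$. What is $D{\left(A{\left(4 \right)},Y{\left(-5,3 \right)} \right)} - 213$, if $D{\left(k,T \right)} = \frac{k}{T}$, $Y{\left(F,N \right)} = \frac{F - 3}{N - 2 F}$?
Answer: $- \frac{865}{4} \approx -216.25$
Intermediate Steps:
$A{\left(q \right)} = \frac{q}{2}$ ($A{\left(q \right)} = q \frac{1}{2} = \frac{q}{2}$)
$Y{\left(F,N \right)} = \frac{-3 + F}{N - 2 F}$
$D{\left(A{\left(4 \right)},Y{\left(-5,3 \right)} \right)} - 213 = \frac{\frac{1}{2} \cdot 4}{\frac{1}{\left(-1\right) 3 + 2 \left(-5\right)} \left(3 - -5\right)} - 213 = \frac{2}{\frac{1}{-3 - 10} \left(3 + 5\right)} - 213 = \frac{2}{\frac{1}{-13} \cdot 8} - 213 = \frac{2}{\left(- \frac{1}{13}\right) 8} - 213 = \frac{2}{- \frac{8}{13}} - 213 = 2 \left(- \frac{13}{8}\right) - 213 = - \frac{13}{4} - 213 = - \frac{865}{4}$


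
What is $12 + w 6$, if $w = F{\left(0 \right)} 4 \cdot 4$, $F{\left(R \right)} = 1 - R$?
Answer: $108$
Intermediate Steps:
$w = 16$ ($w = \left(1 - 0\right) 4 \cdot 4 = \left(1 + 0\right) 4 \cdot 4 = 1 \cdot 4 \cdot 4 = 4 \cdot 4 = 16$)
$12 + w 6 = 12 + 16 \cdot 6 = 12 + 96 = 108$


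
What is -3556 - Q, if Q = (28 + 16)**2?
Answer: -5492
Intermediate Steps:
Q = 1936 (Q = 44**2 = 1936)
-3556 - Q = -3556 - 1*1936 = -3556 - 1936 = -5492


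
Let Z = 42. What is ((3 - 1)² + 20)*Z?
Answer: 1008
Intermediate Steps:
((3 - 1)² + 20)*Z = ((3 - 1)² + 20)*42 = (2² + 20)*42 = (4 + 20)*42 = 24*42 = 1008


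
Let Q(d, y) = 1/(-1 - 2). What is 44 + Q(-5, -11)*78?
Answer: 18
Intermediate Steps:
Q(d, y) = -1/3 (Q(d, y) = 1/(-3) = -1/3)
44 + Q(-5, -11)*78 = 44 - 1/3*78 = 44 - 26 = 18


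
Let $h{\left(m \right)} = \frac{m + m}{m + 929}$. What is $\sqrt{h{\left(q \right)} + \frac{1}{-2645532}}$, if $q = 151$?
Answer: $\frac{\sqrt{12231751683210}}{6613830} \approx 0.5288$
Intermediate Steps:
$h{\left(m \right)} = \frac{2 m}{929 + m}$
$\sqrt{h{\left(q \right)} + \frac{1}{-2645532}} = \sqrt{2 \cdot 151 \frac{1}{929 + 151} + \frac{1}{-2645532}} = \sqrt{2 \cdot 151 \cdot \frac{1}{1080} - \frac{1}{2645532}} = \sqrt{\frac{151}{540} - \frac{1}{2645532}} = \sqrt{\frac{5548261}{19841490}} = \frac{\sqrt{12231751683210}}{6613830}$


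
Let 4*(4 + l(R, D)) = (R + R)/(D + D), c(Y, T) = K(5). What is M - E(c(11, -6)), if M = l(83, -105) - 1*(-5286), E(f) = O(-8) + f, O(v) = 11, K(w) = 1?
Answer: 2213317/420 ≈ 5269.8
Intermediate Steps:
c(Y, T) = 1
E(f) = 11 + f
l(R, D) = -4 + R/(4*D) (l(R, D) = -4 + ((R + R)/(D + D))/4 = -4 + ((2*R)/((2*D)))/4 = -4 + ((2*R)*(1/(2*D)))/4 = -4 + (R/D)/4 = -4 + R/(4*D))
M = 2218357/420 (M = (-4 + (¼)*83/(-105)) - 1*(-5286) = (-4 + (¼)*83*(-1/105)) + 5286 = (-4 - 83/420) + 5286 = -1763/420 + 5286 = 2218357/420 ≈ 5281.8)
M - E(c(11, -6)) = 2218357/420 - (11 + 1) = 2218357/420 - 1*12 = 2218357/420 - 12 = 2213317/420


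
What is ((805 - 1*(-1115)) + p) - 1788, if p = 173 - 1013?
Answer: -708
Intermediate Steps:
p = -840
((805 - 1*(-1115)) + p) - 1788 = ((805 - 1*(-1115)) - 840) - 1788 = ((805 + 1115) - 840) - 1788 = (1920 - 840) - 1788 = 1080 - 1788 = -708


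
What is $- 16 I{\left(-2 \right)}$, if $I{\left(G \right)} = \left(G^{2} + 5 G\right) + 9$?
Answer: $-48$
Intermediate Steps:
$I{\left(G \right)} = 9 + G^{2} + 5 G$
$- 16 I{\left(-2 \right)} = - 16 \left(9 + \left(-2\right)^{2} + 5 \left(-2\right)\right) = - 16 \left(9 + 4 - 10\right) = \left(-16\right) 3 = -48$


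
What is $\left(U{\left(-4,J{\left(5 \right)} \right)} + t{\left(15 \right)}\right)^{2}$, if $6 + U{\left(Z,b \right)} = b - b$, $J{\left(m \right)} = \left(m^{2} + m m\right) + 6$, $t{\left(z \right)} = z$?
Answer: $81$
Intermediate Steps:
$J{\left(m \right)} = 6 + 2 m^{2}$ ($J{\left(m \right)} = \left(m^{2} + m^{2}\right) + 6 = 2 m^{2} + 6 = 6 + 2 m^{2}$)
$U{\left(Z,b \right)} = -6$ ($U{\left(Z,b \right)} = -6 + \left(b - b\right) = -6 + 0 = -6$)
$\left(U{\left(-4,J{\left(5 \right)} \right)} + t{\left(15 \right)}\right)^{2} = \left(-6 + 15\right)^{2} = 9^{2} = 81$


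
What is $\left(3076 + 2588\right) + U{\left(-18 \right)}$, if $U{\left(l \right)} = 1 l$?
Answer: $5646$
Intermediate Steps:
$U{\left(l \right)} = l$
$\left(3076 + 2588\right) + U{\left(-18 \right)} = \left(3076 + 2588\right) - 18 = 5664 - 18 = 5646$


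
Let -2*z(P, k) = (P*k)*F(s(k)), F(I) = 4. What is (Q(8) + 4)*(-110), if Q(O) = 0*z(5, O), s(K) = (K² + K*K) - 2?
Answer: -440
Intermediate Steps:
s(K) = -2 + 2*K² (s(K) = (K² + K²) - 2 = 2*K² - 2 = -2 + 2*K²)
z(P, k) = -2*P*k (z(P, k) = -P*k*4/2 = -2*P*k)
Q(O) = 0 (Q(O) = 0*(-2*5*O) = 0*(-10*O) = 0)
(Q(8) + 4)*(-110) = (0 + 4)*(-110) = 4*(-110) = -440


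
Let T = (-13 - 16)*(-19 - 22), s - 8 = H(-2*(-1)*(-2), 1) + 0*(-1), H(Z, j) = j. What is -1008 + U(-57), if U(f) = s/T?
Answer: -1198503/1189 ≈ -1008.0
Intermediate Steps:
s = 9 (s = 8 + (1 + 0*(-1)) = 8 + (1 + 0) = 8 + 1 = 9)
T = 1189 (T = -29*(-41) = 1189)
U(f) = 9/1189
-1008 + U(-57) = -1008 + 9/1189 = -1198503/1189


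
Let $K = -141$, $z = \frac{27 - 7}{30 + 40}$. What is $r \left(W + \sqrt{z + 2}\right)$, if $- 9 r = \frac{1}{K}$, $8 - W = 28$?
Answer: $- \frac{20}{1269} + \frac{4 \sqrt{7}}{8883} \approx -0.014569$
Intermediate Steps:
$z = \frac{2}{7}$ ($z = \frac{20}{70} = 20 \cdot \frac{1}{70} = \frac{2}{7} \approx 0.28571$)
$W = -20$ ($W = 8 - 28 = -20$)
$r = \frac{1}{1269}$ ($r = - \frac{1}{9 \left(-141\right)} = \left(- \frac{1}{9}\right) \left(- \frac{1}{141}\right) = \frac{1}{1269} \approx 0.00078802$)
$r \left(W + \sqrt{z + 2}\right) = \frac{-20 + \sqrt{\frac{2}{7} + 2}}{1269} = \frac{-20 + \sqrt{\frac{16}{7}}}{1269} = \frac{-20 + \frac{4 \sqrt{7}}{7}}{1269} = - \frac{20}{1269} + \frac{4 \sqrt{7}}{8883}$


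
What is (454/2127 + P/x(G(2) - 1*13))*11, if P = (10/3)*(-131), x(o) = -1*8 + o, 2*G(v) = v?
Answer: 1031657/4254 ≈ 242.51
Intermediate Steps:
G(v) = v/2
x(o) = -8 + o
P = -1310/3 (P = (10*(⅓))*(-131) = (10/3)*(-131) = -1310/3 ≈ -436.67)
(454/2127 + P/x(G(2) - 1*13))*11 = (454/2127 - 1310/(3*(-8 + ((½)*2 - 1*13))))*11 = (454*(1/2127) - 1310/(3*(-8 + (1 - 13))))*11 = (454/2127 - 1310/(3*(-8 - 12)))*11 = (454/2127 - 1310/3/(-20))*11 = (454/2127 - 1310/3*(-1/20))*11 = (454/2127 + 131/6)*11 = (93787/4254)*11 = 1031657/4254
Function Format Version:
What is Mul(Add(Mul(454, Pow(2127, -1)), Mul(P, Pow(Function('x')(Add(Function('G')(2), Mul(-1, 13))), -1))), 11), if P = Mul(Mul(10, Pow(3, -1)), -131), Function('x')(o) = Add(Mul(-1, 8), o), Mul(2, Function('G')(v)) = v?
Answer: Rational(1031657, 4254) ≈ 242.51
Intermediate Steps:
Function('G')(v) = Mul(Rational(1, 2), v)
Function('x')(o) = Add(-8, o)
P = Rational(-1310, 3) (P = Mul(Mul(10, Rational(1, 3)), -131) = Mul(Rational(10, 3), -131) = Rational(-1310, 3) ≈ -436.67)
Mul(Add(Mul(454, Pow(2127, -1)), Mul(P, Pow(Function('x')(Add(Function('G')(2), Mul(-1, 13))), -1))), 11) = Mul(Add(Mul(454, Pow(2127, -1)), Mul(Rational(-1310, 3), Pow(Add(-8, Add(Mul(Rational(1, 2), 2), Mul(-1, 13))), -1))), 11) = Mul(Add(Mul(454, Rational(1, 2127)), Mul(Rational(-1310, 3), Pow(Add(-8, Add(1, -13)), -1))), 11) = Mul(Add(Rational(454, 2127), Mul(Rational(-1310, 3), Pow(Add(-8, -12), -1))), 11) = Mul(Add(Rational(454, 2127), Mul(Rational(-1310, 3), Pow(-20, -1))), 11) = Mul(Add(Rational(454, 2127), Mul(Rational(-1310, 3), Rational(-1, 20))), 11) = Mul(Add(Rational(454, 2127), Rational(131, 6)), 11) = Mul(Rational(93787, 4254), 11) = Rational(1031657, 4254)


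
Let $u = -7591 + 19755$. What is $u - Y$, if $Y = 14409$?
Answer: $-2245$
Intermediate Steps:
$u = 12164$
$u - Y = 12164 - 14409 = -2245$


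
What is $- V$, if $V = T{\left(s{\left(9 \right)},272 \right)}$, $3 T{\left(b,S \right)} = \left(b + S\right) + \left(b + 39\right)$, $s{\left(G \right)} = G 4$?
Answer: $- \frac{383}{3} \approx -127.67$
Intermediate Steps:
$s{\left(G \right)} = 4 G$
$T{\left(b,S \right)} = 13 + \frac{S}{3} + \frac{2 b}{3}$ ($T{\left(b,S \right)} = \frac{\left(b + S\right) + \left(b + 39\right)}{3} = \frac{\left(S + b\right) + \left(39 + b\right)}{3} = \frac{39 + S + 2 b}{3} = 13 + \frac{S}{3} + \frac{2 b}{3}$)
$V = \frac{383}{3}$ ($V = 13 + \frac{1}{3} \cdot 272 + \frac{2 \cdot 4 \cdot 9}{3} = 13 + \frac{272}{3} + \frac{2}{3} \cdot 36 = 13 + \frac{272}{3} + 24 = \frac{383}{3} \approx 127.67$)
$- V = \left(-1\right) \frac{383}{3} = - \frac{383}{3}$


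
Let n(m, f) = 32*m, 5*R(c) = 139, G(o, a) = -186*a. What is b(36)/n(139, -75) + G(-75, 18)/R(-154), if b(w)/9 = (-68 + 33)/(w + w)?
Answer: -4285475/35584 ≈ -120.43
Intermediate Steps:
R(c) = 139/5 (R(c) = (⅕)*139 = 139/5)
b(w) = -315/(2*w) (b(w) = 9*((-68 + 33)/(w + w)) = 9*(-35*1/(2*w)) = 9*(-35/(2*w)) = -315/(2*w))
b(36)/n(139, -75) + G(-75, 18)/R(-154) = (-315/2/36)/((32*139)) + (-186*18)/(139/5) = -315/2*1/36/4448 - 3348*5/139 = -35/8*1/4448 - 16740/139 = -35/35584 - 16740/139 = -4285475/35584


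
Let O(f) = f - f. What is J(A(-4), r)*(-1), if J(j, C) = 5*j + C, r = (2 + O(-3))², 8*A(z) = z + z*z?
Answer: -23/2 ≈ -11.500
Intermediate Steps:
O(f) = 0
A(z) = z/8 + z²/8 (A(z) = (z + z*z)/8 = (z + z²)/8 = z/8 + z²/8)
r = 4 (r = (2 + 0)² = 2² = 4)
J(j, C) = C + 5*j
J(A(-4), r)*(-1) = (4 + 5*((⅛)*(-4)*(1 - 4)))*(-1) = (4 + 5*((⅛)*(-4)*(-3)))*(-1) = (4 + 5*(3/2))*(-1) = (4 + 15/2)*(-1) = (23/2)*(-1) = -23/2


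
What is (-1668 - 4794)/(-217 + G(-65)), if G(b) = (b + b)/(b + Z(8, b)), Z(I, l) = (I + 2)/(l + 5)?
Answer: 2526642/84067 ≈ 30.055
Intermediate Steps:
Z(I, l) = (2 + I)/(5 + l)
G(b) = 2*b/(b + 10/(5 + b)) (G(b) = (b + b)/(b + (2 + 8)/(5 + b)) = (2*b)/(b + 10/(5 + b)) = 2*b/(b + 10/(5 + b)))
(-1668 - 4794)/(-217 + G(-65)) = (-1668 - 4794)/(-217 + 2*(-65)*(5 - 65)/(10 - 65*(5 - 65))) = -6462/(-217 + 2*(-65)*(-60)/(10 - 65*(-60))) = -6462/(-217 + 2*(-65)*(-60)/(10 + 3900)) = -6462/(-217 + 2*(-65)*(-60)/3910) = -6462/(-217 + 2*(-65)*(1/3910)*(-60)) = -6462/(-217 + 780/391) = -6462/(-84067/391) = -6462*(-391/84067) = 2526642/84067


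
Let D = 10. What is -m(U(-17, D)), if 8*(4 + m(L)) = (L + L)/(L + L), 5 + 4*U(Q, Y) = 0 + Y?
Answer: 31/8 ≈ 3.8750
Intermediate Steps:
U(Q, Y) = -5/4 + Y/4 (U(Q, Y) = -5/4 + (0 + Y)/4 = -5/4 + Y/4)
m(L) = -31/8 (m(L) = -4 + ((L + L)/(L + L))/8 = -4 + ((2*L)/((2*L)))/8 = -4 + ((2*L)*(1/(2*L)))/8 = -4 + (⅛)*1 = -4 + ⅛ = -31/8)
-m(U(-17, D)) = -1*(-31/8) = 31/8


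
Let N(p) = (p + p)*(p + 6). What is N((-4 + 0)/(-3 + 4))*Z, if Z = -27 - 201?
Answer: 3648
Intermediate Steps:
N(p) = 2*p*(6 + p) (N(p) = (2*p)*(6 + p) = 2*p*(6 + p))
Z = -228
N((-4 + 0)/(-3 + 4))*Z = (2*((-4 + 0)/(-3 + 4))*(6 + (-4 + 0)/(-3 + 4)))*(-228) = (2*(-4/1)*(6 - 4/1))*(-228) = (2*(-4*1)*(6 - 4*1))*(-228) = (2*(-4)*(6 - 4))*(-228) = (2*(-4)*2)*(-228) = -16*(-228) = 3648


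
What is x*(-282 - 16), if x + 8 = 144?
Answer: -40528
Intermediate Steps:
x = 136 (x = -8 + 144 = 136)
x*(-282 - 16) = 136*(-282 - 16) = 136*(-298) = -40528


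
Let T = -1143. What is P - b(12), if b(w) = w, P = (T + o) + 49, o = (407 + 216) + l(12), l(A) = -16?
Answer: -499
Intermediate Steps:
o = 607 (o = (407 + 216) - 16 = 623 - 16 = 607)
P = -487 (P = (-1143 + 607) + 49 = -536 + 49 = -487)
P - b(12) = -487 - 1*12 = -487 - 12 = -499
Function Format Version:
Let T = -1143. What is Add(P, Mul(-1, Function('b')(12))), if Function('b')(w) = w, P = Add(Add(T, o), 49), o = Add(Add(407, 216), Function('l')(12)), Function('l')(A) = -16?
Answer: -499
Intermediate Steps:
o = 607 (o = Add(Add(407, 216), -16) = Add(623, -16) = 607)
P = -487 (P = Add(Add(-1143, 607), 49) = Add(-536, 49) = -487)
Add(P, Mul(-1, Function('b')(12))) = Add(-487, Mul(-1, 12)) = Add(-487, -12) = -499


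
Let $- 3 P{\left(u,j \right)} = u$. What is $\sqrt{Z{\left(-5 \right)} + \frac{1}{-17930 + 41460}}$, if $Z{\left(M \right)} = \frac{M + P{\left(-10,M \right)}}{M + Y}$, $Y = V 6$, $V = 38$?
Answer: $\frac{i \sqrt{1841464600170}}{15741570} \approx 0.086205 i$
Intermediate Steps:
$P{\left(u,j \right)} = - \frac{u}{3}$
$Y = 228$ ($Y = 38 \cdot 6 = 228$)
$Z{\left(M \right)} = \frac{\frac{10}{3} + M}{228 + M}$ ($Z{\left(M \right)} = \frac{M - - \frac{10}{3}}{M + 228} = \frac{M + \frac{10}{3}}{228 + M} = \frac{\frac{10}{3} + M}{228 + M}$)
$\sqrt{Z{\left(-5 \right)} + \frac{1}{-17930 + 41460}} = \sqrt{\frac{\frac{10}{3} - 5}{228 - 5} + \frac{1}{-17930 + 41460}} = \sqrt{\frac{1}{223} \left(- \frac{5}{3}\right) + \frac{1}{23530}} = \sqrt{- \frac{5}{669} + \frac{1}{23530}} = \sqrt{- \frac{116981}{15741570}} = \frac{i \sqrt{1841464600170}}{15741570}$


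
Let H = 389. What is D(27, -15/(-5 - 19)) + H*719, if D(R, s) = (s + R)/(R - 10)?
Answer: 2237541/8 ≈ 2.7969e+5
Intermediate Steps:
D(R, s) = (R + s)/(-10 + R)
D(27, -15/(-5 - 19)) + H*719 = (27 - 15/(-5 - 19))/(-10 + 27) + 389*719 = (27 - 15/(-24))/17 + 279691 = (27 - 15*(-1/24))/17 + 279691 = (27 + 5/8)/17 + 279691 = (1/17)*(221/8) + 279691 = 13/8 + 279691 = 2237541/8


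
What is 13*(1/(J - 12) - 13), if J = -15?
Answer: -4576/27 ≈ -169.48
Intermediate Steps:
13*(1/(J - 12) - 13) = 13*(1/(-15 - 12) - 13) = 13*(1/(-27) - 13) = 13*(-1/27 - 13) = 13*(-352/27) = -4576/27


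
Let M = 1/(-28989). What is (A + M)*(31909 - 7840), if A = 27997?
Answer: 6511507171736/9663 ≈ 6.7386e+8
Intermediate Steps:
M = -1/28989 ≈ -3.4496e-5
(A + M)*(31909 - 7840) = (27997 - 1/28989)*(31909 - 7840) = (811605032/28989)*24069 = 6511507171736/9663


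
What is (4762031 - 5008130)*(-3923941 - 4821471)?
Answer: 2152237147788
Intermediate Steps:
(4762031 - 5008130)*(-3923941 - 4821471) = -246099*(-8745412) = 2152237147788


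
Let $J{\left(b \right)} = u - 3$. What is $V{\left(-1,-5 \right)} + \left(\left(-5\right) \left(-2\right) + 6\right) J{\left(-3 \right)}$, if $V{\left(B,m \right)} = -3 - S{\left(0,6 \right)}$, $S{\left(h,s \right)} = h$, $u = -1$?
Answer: $-67$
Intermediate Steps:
$V{\left(B,m \right)} = -3$ ($V{\left(B,m \right)} = -3 - 0 = -3 + 0 = -3$)
$J{\left(b \right)} = -4$ ($J{\left(b \right)} = -1 - 3 = -4$)
$V{\left(-1,-5 \right)} + \left(\left(-5\right) \left(-2\right) + 6\right) J{\left(-3 \right)} = -3 + \left(\left(-5\right) \left(-2\right) + 6\right) \left(-4\right) = -3 + \left(10 + 6\right) \left(-4\right) = -3 + 16 \left(-4\right) = -3 - 64 = -67$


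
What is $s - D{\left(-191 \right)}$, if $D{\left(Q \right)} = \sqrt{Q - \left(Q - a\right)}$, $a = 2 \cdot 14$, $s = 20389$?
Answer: $20389 - 2 \sqrt{7} \approx 20384.0$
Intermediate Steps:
$a = 28$
$D{\left(Q \right)} = 2 \sqrt{7}$ ($D{\left(Q \right)} = \sqrt{Q - \left(-28 + Q\right)} = \sqrt{28} = 2 \sqrt{7}$)
$s - D{\left(-191 \right)} = 20389 - 2 \sqrt{7}$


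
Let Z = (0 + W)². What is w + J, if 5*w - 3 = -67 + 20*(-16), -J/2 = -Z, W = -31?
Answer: 9226/5 ≈ 1845.2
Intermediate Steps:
Z = 961 (Z = (0 - 31)² = (-31)² = 961)
J = 1922 (J = -(-2)*961 = -2*(-961) = 1922)
w = -384/5 (w = ⅗ + (-67 + 20*(-16))/5 = ⅗ + (-67 - 320)/5 = ⅗ + (⅕)*(-387) = ⅗ - 387/5 = -384/5 ≈ -76.800)
w + J = -384/5 + 1922 = 9226/5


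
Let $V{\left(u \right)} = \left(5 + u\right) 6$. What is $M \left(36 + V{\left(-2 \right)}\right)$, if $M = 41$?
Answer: $2214$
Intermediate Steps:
$V{\left(u \right)} = 30 + 6 u$
$M \left(36 + V{\left(-2 \right)}\right) = 41 \left(36 + \left(30 + 6 \left(-2\right)\right)\right) = 41 \left(36 + \left(30 - 12\right)\right) = 41 \left(36 + 18\right) = 41 \cdot 54 = 2214$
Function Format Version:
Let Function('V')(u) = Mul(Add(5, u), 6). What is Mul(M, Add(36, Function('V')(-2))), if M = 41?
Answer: 2214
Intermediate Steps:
Function('V')(u) = Add(30, Mul(6, u))
Mul(M, Add(36, Function('V')(-2))) = Mul(41, Add(36, Add(30, Mul(6, -2)))) = Mul(41, Add(36, Add(30, -12))) = Mul(41, Add(36, 18)) = Mul(41, 54) = 2214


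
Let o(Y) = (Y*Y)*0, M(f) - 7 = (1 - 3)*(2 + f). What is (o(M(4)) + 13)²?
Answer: 169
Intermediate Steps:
M(f) = 3 - 2*f (M(f) = 7 + (1 - 3)*(2 + f) = 7 - 2*(2 + f) = 7 + (-4 - 2*f) = 3 - 2*f)
o(Y) = 0 (o(Y) = Y²*0 = 0)
(o(M(4)) + 13)² = (0 + 13)² = 13² = 169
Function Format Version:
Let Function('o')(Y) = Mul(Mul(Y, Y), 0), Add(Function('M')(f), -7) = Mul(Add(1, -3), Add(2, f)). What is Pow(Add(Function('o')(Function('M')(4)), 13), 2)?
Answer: 169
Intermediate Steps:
Function('M')(f) = Add(3, Mul(-2, f)) (Function('M')(f) = Add(7, Mul(Add(1, -3), Add(2, f))) = Add(7, Mul(-2, Add(2, f))) = Add(7, Add(-4, Mul(-2, f))) = Add(3, Mul(-2, f)))
Function('o')(Y) = 0 (Function('o')(Y) = Mul(Pow(Y, 2), 0) = 0)
Pow(Add(Function('o')(Function('M')(4)), 13), 2) = Pow(Add(0, 13), 2) = Pow(13, 2) = 169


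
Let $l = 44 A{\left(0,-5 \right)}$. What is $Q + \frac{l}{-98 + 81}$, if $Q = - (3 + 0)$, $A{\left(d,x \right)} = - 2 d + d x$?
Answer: $-3$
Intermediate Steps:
$Q = -3$ ($Q = \left(-1\right) 3 = -3$)
$l = 0$ ($l = 44 \cdot 0 \left(-2 - 5\right) = 44 \cdot 0 \left(-7\right) = 44 \cdot 0 = 0$)
$Q + \frac{l}{-98 + 81} = -3 + \frac{0}{-98 + 81} = -3 + \frac{0}{-17} = -3 + 0 \left(- \frac{1}{17}\right) = -3 + 0 = -3$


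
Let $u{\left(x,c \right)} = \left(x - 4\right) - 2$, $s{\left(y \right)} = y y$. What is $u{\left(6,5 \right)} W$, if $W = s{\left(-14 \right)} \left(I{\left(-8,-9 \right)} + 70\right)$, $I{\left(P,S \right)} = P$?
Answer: $0$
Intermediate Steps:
$s{\left(y \right)} = y^{2}$
$u{\left(x,c \right)} = -6 + x$ ($u{\left(x,c \right)} = \left(-4 + x\right) - 2 = -6 + x$)
$W = 12152$ ($W = \left(-14\right)^{2} \left(-8 + 70\right) = 196 \cdot 62 = 12152$)
$u{\left(6,5 \right)} W = \left(-6 + 6\right) 12152 = 0 \cdot 12152 = 0$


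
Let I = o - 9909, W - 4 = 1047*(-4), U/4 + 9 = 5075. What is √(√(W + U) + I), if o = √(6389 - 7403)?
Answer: √(-9909 + 4*√1005 + 13*I*√6) ≈ 0.161 + 98.905*I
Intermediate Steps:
U = 20264 (U = -36 + 4*5075 = -36 + 20300 = 20264)
o = 13*I*√6 (o = √(-1014) = 13*I*√6 ≈ 31.843*I)
W = -4184 (W = 4 + 1047*(-4) = 4 - 4188 = -4184)
I = -9909 + 13*I*√6 (I = 13*I*√6 - 9909 = -9909 + 13*I*√6 ≈ -9909.0 + 31.843*I)
√(√(W + U) + I) = √(√(-4184 + 20264) + (-9909 + 13*I*√6)) = √(√16080 + (-9909 + 13*I*√6)) = √(4*√1005 + (-9909 + 13*I*√6)) = √(-9909 + 4*√1005 + 13*I*√6)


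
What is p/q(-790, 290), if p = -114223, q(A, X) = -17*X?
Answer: 6719/290 ≈ 23.169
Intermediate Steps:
p/q(-790, 290) = -114223/((-17*290)) = -114223/(-4930) = -114223*(-1/4930) = 6719/290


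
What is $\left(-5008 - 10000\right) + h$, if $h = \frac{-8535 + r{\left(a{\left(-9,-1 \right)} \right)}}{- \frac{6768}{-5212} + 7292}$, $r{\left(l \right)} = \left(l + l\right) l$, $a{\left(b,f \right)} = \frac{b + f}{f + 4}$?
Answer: $- \frac{1283711737441}{85528512} \approx -15009.0$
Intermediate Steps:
$a{\left(b,f \right)} = \frac{b + f}{4 + f}$
$r{\left(l \right)} = 2 l^{2}$ ($r{\left(l \right)} = 2 l l = 2 l^{2}$)
$h = - \frac{99829345}{85528512}$ ($h = \frac{-8535 + 2 \left(\frac{-9 - 1}{4 - 1}\right)^{2}}{- \frac{6768}{-5212} + 7292} = \frac{-8535 + 2 \left(\frac{1}{3} \left(-10\right)\right)^{2}}{\left(-6768\right) \left(- \frac{1}{5212}\right) + 7292} = \frac{-8535 + 2 \left(\frac{1}{3} \left(-10\right)\right)^{2}}{\frac{1692}{1303} + 7292} = \frac{-8535 + 2 \left(- \frac{10}{3}\right)^{2}}{\frac{9503168}{1303}} = \left(-8535 + 2 \cdot \frac{100}{9}\right) \frac{1303}{9503168} = \left(-8535 + \frac{200}{9}\right) \frac{1303}{9503168} = \left(- \frac{76615}{9}\right) \frac{1303}{9503168} = - \frac{99829345}{85528512} \approx -1.1672$)
$\left(-5008 - 10000\right) + h = \left(-5008 - 10000\right) - \frac{99829345}{85528512} = -15008 - \frac{99829345}{85528512} = - \frac{1283711737441}{85528512}$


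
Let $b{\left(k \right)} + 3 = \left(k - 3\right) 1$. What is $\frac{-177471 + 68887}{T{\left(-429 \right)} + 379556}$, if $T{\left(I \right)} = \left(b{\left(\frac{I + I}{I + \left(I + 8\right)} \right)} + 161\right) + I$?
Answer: $- \frac{6592600}{23027897} \approx -0.28629$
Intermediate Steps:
$b{\left(k \right)} = -6 + k$ ($b{\left(k \right)} = -3 + \left(k - 3\right) 1 = -3 + \left(-3 + k\right) 1 = -3 + \left(-3 + k\right) = -6 + k$)
$T{\left(I \right)} = 155 + I + \frac{2 I}{8 + 2 I}$ ($T{\left(I \right)} = \left(\left(-6 + \frac{I + I}{I + \left(I + 8\right)}\right) + 161\right) + I = \left(\left(-6 + \frac{2 I}{I + \left(8 + I\right)}\right) + 161\right) + I = \left(\left(-6 + \frac{2 I}{8 + 2 I}\right) + 161\right) + I = \left(155 + \frac{2 I}{8 + 2 I}\right) + I = 155 + I + \frac{2 I}{8 + 2 I}$)
$\frac{-177471 + 68887}{T{\left(-429 \right)} + 379556} = \frac{-177471 + 68887}{\frac{-429 + \left(4 - 429\right) \left(155 - 429\right)}{4 - 429} + 379556} = - \frac{108584}{\frac{-429 - -116450}{-425} + 379556} = - \frac{108584}{- \frac{-429 + 116450}{425} + 379556} = - \frac{108584}{\left(- \frac{1}{425}\right) 116021 + 379556} = - \frac{108584}{- \frac{116021}{425} + 379556} = - \frac{108584}{\frac{161195279}{425}} = \left(-108584\right) \frac{425}{161195279} = - \frac{6592600}{23027897}$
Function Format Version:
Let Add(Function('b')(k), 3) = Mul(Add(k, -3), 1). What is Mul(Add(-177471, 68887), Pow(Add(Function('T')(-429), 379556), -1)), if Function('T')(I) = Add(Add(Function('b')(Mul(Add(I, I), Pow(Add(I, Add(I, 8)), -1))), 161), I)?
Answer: Rational(-6592600, 23027897) ≈ -0.28629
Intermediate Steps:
Function('b')(k) = Add(-6, k) (Function('b')(k) = Add(-3, Mul(Add(k, -3), 1)) = Add(-3, Mul(Add(-3, k), 1)) = Add(-3, Add(-3, k)) = Add(-6, k))
Function('T')(I) = Add(155, I, Mul(2, I, Pow(Add(8, Mul(2, I)), -1))) (Function('T')(I) = Add(Add(Add(-6, Mul(Add(I, I), Pow(Add(I, Add(I, 8)), -1))), 161), I) = Add(Add(Add(-6, Mul(Mul(2, I), Pow(Add(I, Add(8, I)), -1))), 161), I) = Add(Add(Add(-6, Mul(Mul(2, I), Pow(Add(8, Mul(2, I)), -1))), 161), I) = Add(Add(Add(-6, Mul(2, I, Pow(Add(8, Mul(2, I)), -1))), 161), I) = Add(Add(155, Mul(2, I, Pow(Add(8, Mul(2, I)), -1))), I) = Add(155, I, Mul(2, I, Pow(Add(8, Mul(2, I)), -1))))
Mul(Add(-177471, 68887), Pow(Add(Function('T')(-429), 379556), -1)) = Mul(Add(-177471, 68887), Pow(Add(Mul(Pow(Add(4, -429), -1), Add(-429, Mul(Add(4, -429), Add(155, -429)))), 379556), -1)) = Mul(-108584, Pow(Add(Mul(Pow(-425, -1), Add(-429, Mul(-425, -274))), 379556), -1)) = Mul(-108584, Pow(Add(Mul(Rational(-1, 425), Add(-429, 116450)), 379556), -1)) = Mul(-108584, Pow(Add(Mul(Rational(-1, 425), 116021), 379556), -1)) = Mul(-108584, Pow(Add(Rational(-116021, 425), 379556), -1)) = Mul(-108584, Pow(Rational(161195279, 425), -1)) = Mul(-108584, Rational(425, 161195279)) = Rational(-6592600, 23027897)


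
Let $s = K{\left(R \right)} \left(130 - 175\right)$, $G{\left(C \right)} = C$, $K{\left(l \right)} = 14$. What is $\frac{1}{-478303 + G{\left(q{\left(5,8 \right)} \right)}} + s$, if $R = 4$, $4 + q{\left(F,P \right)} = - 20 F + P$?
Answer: $- \frac{301391371}{478399} \approx -630.0$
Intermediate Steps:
$q{\left(F,P \right)} = -4 + P - 20 F$ ($q{\left(F,P \right)} = -4 - \left(- P + 20 F\right) = -4 + P - 20 F$)
$s = -630$ ($s = 14 \left(130 - 175\right) = 14 \left(-45\right) = -630$)
$\frac{1}{-478303 + G{\left(q{\left(5,8 \right)} \right)}} + s = \frac{1}{-478303 - 96} - 630 = \frac{1}{-478399} - 630 = - \frac{1}{478399} - 630 = - \frac{301391371}{478399}$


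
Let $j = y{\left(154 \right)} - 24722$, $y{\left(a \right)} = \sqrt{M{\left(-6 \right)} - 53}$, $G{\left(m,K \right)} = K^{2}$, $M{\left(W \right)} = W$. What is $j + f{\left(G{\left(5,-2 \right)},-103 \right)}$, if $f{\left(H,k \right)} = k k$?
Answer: $-14113 + i \sqrt{59} \approx -14113.0 + 7.6811 i$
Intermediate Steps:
$y{\left(a \right)} = i \sqrt{59}$ ($y{\left(a \right)} = \sqrt{-6 - 53} = \sqrt{-59} = i \sqrt{59}$)
$f{\left(H,k \right)} = k^{2}$
$j = -24722 + i \sqrt{59}$ ($j = i \sqrt{59} - 24722 = -24722 + i \sqrt{59} \approx -24722.0 + 7.6811 i$)
$j + f{\left(G{\left(5,-2 \right)},-103 \right)} = \left(-24722 + i \sqrt{59}\right) + \left(-103\right)^{2} = \left(-24722 + i \sqrt{59}\right) + 10609 = -14113 + i \sqrt{59}$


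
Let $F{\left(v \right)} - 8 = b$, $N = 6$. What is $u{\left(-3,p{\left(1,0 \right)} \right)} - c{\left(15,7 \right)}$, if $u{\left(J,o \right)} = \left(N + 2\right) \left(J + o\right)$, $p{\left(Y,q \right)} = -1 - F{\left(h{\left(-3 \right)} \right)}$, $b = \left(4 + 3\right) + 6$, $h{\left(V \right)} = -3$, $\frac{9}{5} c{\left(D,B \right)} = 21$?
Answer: $- \frac{635}{3} \approx -211.67$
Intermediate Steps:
$c{\left(D,B \right)} = \frac{35}{3}$ ($c{\left(D,B \right)} = \frac{5}{9} \cdot 21 = \frac{35}{3}$)
$b = 13$ ($b = 7 + 6 = 13$)
$F{\left(v \right)} = 21$ ($F{\left(v \right)} = 8 + 13 = 21$)
$p{\left(Y,q \right)} = -22$ ($p{\left(Y,q \right)} = -1 - 21 = -22$)
$u{\left(J,o \right)} = 8 J + 8 o$ ($u{\left(J,o \right)} = \left(6 + 2\right) \left(J + o\right) = 8 \left(J + o\right) = 8 J + 8 o$)
$u{\left(-3,p{\left(1,0 \right)} \right)} - c{\left(15,7 \right)} = \left(8 \left(-3\right) + 8 \left(-22\right)\right) - \frac{35}{3} = \left(-24 - 176\right) - \frac{35}{3} = -200 - \frac{35}{3} = - \frac{635}{3}$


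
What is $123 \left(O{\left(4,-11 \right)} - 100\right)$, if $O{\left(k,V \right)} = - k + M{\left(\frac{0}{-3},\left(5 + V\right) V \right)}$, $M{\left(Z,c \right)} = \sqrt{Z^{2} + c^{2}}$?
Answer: $-4674$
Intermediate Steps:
$O{\left(k,V \right)} = \sqrt{V^{2} \left(5 + V\right)^{2}} - k$ ($O{\left(k,V \right)} = - k + \sqrt{\left(\frac{0}{-3}\right)^{2} + \left(\left(5 + V\right) V\right)^{2}} = - k + \sqrt{\left(0 \left(- \frac{1}{3}\right)\right)^{2} + \left(V \left(5 + V\right)\right)^{2}} = - k + \sqrt{0^{2} + V^{2} \left(5 + V\right)^{2}} = - k + \sqrt{0 + V^{2} \left(5 + V\right)^{2}} = - k + \sqrt{V^{2} \left(5 + V\right)^{2}} = \sqrt{V^{2} \left(5 + V\right)^{2}} - k$)
$123 \left(O{\left(4,-11 \right)} - 100\right) = 123 \left(\left(\sqrt{\left(-11\right)^{2} \left(5 - 11\right)^{2}} - 4\right) - 100\right) = 123 \left(\left(\sqrt{121 \left(-6\right)^{2}} - 4\right) - 100\right) = 123 \left(\left(\sqrt{121 \cdot 36} - 4\right) - 100\right) = 123 \left(\left(\sqrt{4356} - 4\right) - 100\right) = 123 \left(\left(66 - 4\right) - 100\right) = 123 \left(62 - 100\right) = 123 \left(-38\right) = -4674$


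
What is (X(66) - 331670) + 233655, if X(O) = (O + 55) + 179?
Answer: -97715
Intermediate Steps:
X(O) = 234 + O (X(O) = (55 + O) + 179 = 234 + O)
(X(66) - 331670) + 233655 = ((234 + 66) - 331670) + 233655 = (300 - 331670) + 233655 = -331370 + 233655 = -97715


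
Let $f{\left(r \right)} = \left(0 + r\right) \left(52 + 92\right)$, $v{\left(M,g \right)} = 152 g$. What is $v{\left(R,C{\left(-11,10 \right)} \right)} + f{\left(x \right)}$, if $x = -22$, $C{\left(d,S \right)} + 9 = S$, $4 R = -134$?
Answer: $-3016$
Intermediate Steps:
$R = - \frac{67}{2}$ ($R = \frac{1}{4} \left(-134\right) = - \frac{67}{2} \approx -33.5$)
$C{\left(d,S \right)} = -9 + S$
$f{\left(r \right)} = 144 r$ ($f{\left(r \right)} = r 144 = 144 r$)
$v{\left(R,C{\left(-11,10 \right)} \right)} + f{\left(x \right)} = 152 \left(-9 + 10\right) + 144 \left(-22\right) = 152 \cdot 1 - 3168 = 152 - 3168 = -3016$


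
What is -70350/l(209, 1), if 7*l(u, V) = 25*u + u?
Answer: -246225/2717 ≈ -90.624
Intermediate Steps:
l(u, V) = 26*u/7 (l(u, V) = (25*u + u)/7 = (26*u)/7 = 26*u/7)
-70350/l(209, 1) = -70350/((26/7)*209) = -70350/5434/7 = -70350*7/5434 = -246225/2717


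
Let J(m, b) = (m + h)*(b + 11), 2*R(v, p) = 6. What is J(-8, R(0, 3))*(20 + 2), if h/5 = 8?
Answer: 9856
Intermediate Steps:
h = 40 (h = 5*8 = 40)
R(v, p) = 3 (R(v, p) = (½)*6 = 3)
J(m, b) = (11 + b)*(40 + m) (J(m, b) = (m + 40)*(b + 11) = (40 + m)*(11 + b) = (11 + b)*(40 + m))
J(-8, R(0, 3))*(20 + 2) = (440 + 11*(-8) + 40*3 + 3*(-8))*(20 + 2) = (440 - 88 + 120 - 24)*22 = 448*22 = 9856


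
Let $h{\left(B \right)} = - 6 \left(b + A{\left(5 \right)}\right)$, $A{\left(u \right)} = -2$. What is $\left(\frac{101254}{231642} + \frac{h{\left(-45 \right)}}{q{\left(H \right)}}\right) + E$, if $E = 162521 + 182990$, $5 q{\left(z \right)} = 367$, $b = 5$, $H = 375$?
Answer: $\frac{14686404794096}{42506307} \approx 3.4551 \cdot 10^{5}$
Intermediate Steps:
$q{\left(z \right)} = \frac{367}{5}$ ($q{\left(z \right)} = \frac{1}{5} \cdot 367 = \frac{367}{5}$)
$h{\left(B \right)} = -18$ ($h{\left(B \right)} = - 6 \left(5 - 2\right) = \left(-6\right) 3 = -18$)
$E = 345511$
$\left(\frac{101254}{231642} + \frac{h{\left(-45 \right)}}{q{\left(H \right)}}\right) + E = \left(\frac{101254}{231642} - \frac{18}{\frac{367}{5}}\right) + 345511 = \left(101254 \cdot \frac{1}{231642} - \frac{90}{367}\right) + 345511 = \left(\frac{50627}{115821} - \frac{90}{367}\right) + 345511 = \frac{8156219}{42506307} + 345511 = \frac{14686404794096}{42506307}$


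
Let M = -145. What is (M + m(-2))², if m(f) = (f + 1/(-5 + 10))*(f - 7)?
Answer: 414736/25 ≈ 16589.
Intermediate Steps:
m(f) = (-7 + f)*(⅕ + f) (m(f) = (f + 1/5)*(-7 + f) = (f + ⅕)*(-7 + f) = (⅕ + f)*(-7 + f) = (-7 + f)*(⅕ + f))
(M + m(-2))² = (-145 + (-7/5 + (-2)² - 34/5*(-2)))² = (-145 + (-7/5 + 4 + 68/5))² = (-145 + 81/5)² = (-644/5)² = 414736/25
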